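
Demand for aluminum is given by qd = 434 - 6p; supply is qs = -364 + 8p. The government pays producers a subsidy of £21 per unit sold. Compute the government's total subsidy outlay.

Government cost = £3444

Pre-subsidy: 434 - 6p = -364 + 8p gives p* = 57, q* = 92.
With the subsidy, sellers receive ps = pb + 21 for each unit, where pb is the price buyers pay.
Supply in terms of pb becomes qs = -364 + 8(pb + 21) = -196 + 8pb. Setting this equal to demand: 434 - 6pb = -196 + 8pb, so pb = 45.
Sellers receive ps = 45 + 21 = 66; q' = 434 − 6·45 = 164.
Government outlay = subsidy × quantity = 21 × 164 = 3444.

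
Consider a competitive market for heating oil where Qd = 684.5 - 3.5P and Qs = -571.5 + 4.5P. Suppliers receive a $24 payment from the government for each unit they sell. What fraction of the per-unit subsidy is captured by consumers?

Consumer share = 0.5625

Pre-subsidy: 684.5 - 3.5P = -571.5 + 4.5P gives P* = 157, Q* = 135.
With the subsidy, sellers receive Ps = Pb + 24 for each unit, where Pb is the price buyers pay.
Supply in terms of Pb becomes Qs = -571.5 + 4.5(Pb + 24) = -463.5 + 4.5Pb. Setting this equal to demand: 684.5 - 3.5Pb = -463.5 + 4.5Pb, so Pb = 143.5.
Sellers receive Ps = 143.5 + 24 = 167.5; Q' = 684.5 − 3.5·143.5 = 182.25.
Buyers' price falls by P* − Pb = 157 − 143.5 = 13.5; sellers' price rises by Ps − P* = 167.5 − 157 = 10.5.
So consumers capture 13.5/24 = 0.5625 of each unit of subsidy.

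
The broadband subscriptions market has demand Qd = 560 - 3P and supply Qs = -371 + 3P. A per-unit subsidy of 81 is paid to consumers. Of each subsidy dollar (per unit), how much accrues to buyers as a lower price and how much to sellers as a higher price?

Buyers gain 40.5 per unit; sellers gain 40.5 per unit

Pre-subsidy: 560 - 3P = -371 + 3P gives P* = 931/6, Q* = 94.5.
With the rebate, buyers effectively pay Pb = Ps − 81, where Ps is the price sellers receive.
Demand in terms of Ps becomes Qd = 560 − 3(Ps − 81) = 803 - 3Ps. Setting this equal to supply: 803 - 3Ps = -371 + 3Ps, so Ps = 587/3.
Buyers pay Pb = 587/3 − 81 = 344/3; Q' = -371 + 3·(587/3) = 216.
Buyers' price falls by P* − Pb = 931/6 − 344/3 = 40.5; sellers' price rises by Ps − P* = 587/3 − 931/6 = 40.5.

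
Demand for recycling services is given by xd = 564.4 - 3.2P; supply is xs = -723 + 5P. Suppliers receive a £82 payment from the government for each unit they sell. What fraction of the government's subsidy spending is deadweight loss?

Pre-subsidy: 564.4 - 3.2P = -723 + 5P gives P* = 157, x* = 62.
With the subsidy, sellers receive Ps = Pb + 82 for each unit, where Pb is the price buyers pay.
Supply in terms of Pb becomes xs = -723 + 5(Pb + 82) = -313 + 5Pb. Setting this equal to demand: 564.4 - 3.2Pb = -313 + 5Pb, so Pb = 107.
Sellers receive Ps = 107 + 82 = 189; x' = 564.4 − 3.2·107 = 222.
ΔCS = ½(62 + 222)(157 − 107) = 7100; ΔPS = ½(62 + 222)(189 − 157) = 4544.
Government spending = 82 × 222 = 18204.
DWL = ½ × 82 × (222 − 62) = 6560; fraction = 6560 / 18204 = 40/111.

DWL / government spending = 40/111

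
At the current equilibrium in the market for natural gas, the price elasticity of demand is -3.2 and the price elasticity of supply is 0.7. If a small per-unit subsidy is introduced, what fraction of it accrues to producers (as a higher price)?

For a small subsidy around the equilibrium, the benefit split depends on the relative slopes, which at a point are proportional to the elasticities.
Buyer share = εs/(εs + |εd|) = 0.7/(0.7 + 3.2) = 7/39; seller share = |εd|/(εs + |εd|) = 32/39.
So producers capture 32/39 of the subsidy.

Producer share = 32/39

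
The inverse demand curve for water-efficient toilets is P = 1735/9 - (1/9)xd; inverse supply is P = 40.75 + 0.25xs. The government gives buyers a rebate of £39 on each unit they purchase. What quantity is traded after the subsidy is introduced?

Pre-subsidy: 1735/9 - (1/9)x = 40.75 + 0.25x gives x* = 421 and P* = 146.
With the rebate, buyers effectively pay Pb = Ps − 39, where Ps is the price sellers receive.
On the curves, Pb = 1735/9 - (1/9)x and Ps = 40.75 + 0.25x; the wedge Ps − Pb = 39 gives 40.75 + 0.25x − (1735/9 - (1/9)x) = 39, so x' = 529.
Then Pb = 1735/9 − (1/9)·529 = 134 and Ps = 40.75 + 0.25·529 = 173.

x' = 529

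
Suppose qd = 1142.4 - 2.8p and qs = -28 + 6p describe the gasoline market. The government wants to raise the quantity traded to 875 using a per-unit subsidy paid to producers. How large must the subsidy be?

At q = 875, invert demand for the buyer price: pb = (1142.4 − 875)/2.8 = 95.5; invert supply for the seller price: ps = (875 − (-28))/6 = 150.5.
The subsidy must fill the gap: s = ps − pb = 150.5 − 95.5 = 55.

Required subsidy s = 55 per unit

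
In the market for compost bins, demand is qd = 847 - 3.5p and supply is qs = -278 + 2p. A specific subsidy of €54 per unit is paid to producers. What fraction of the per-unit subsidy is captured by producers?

Producer share = 7/11

Pre-subsidy: 847 - 3.5p = -278 + 2p gives p* = 2250/11, q* = 1442/11.
With the subsidy, sellers receive ps = pb + 54 for each unit, where pb is the price buyers pay.
Supply in terms of pb becomes qs = -278 + 2(pb + 54) = -170 + 2pb. Setting this equal to demand: 847 - 3.5pb = -170 + 2pb, so pb = 2034/11.
Sellers receive ps = 2034/11 + 54 = 2628/11; q' = 847 − 3.5·(2034/11) = 2198/11.
Buyers' price falls by p* − pb = 2250/11 − 2034/11 = 216/11; sellers' price rises by ps − p* = 2628/11 − 2250/11 = 378/11.
So producers capture (378/11)/54 = 7/11 of each unit of subsidy.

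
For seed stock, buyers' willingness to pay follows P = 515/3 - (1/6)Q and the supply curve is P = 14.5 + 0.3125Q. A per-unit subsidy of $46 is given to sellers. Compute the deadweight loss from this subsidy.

Pre-subsidy: 515/3 - (1/6)Q = 14.5 + 0.3125Q gives Q* = 328 and P* = 117.
With the subsidy, sellers receive Ps = Pb + 46 for each unit, where Pb is the price buyers pay.
On the curves, Pb = 515/3 - (1/6)Q and Ps = 14.5 + 0.3125Q; the wedge Ps − Pb = 46 gives 14.5 + 0.3125Q − (515/3 - (1/6)Q) = 46, so Q' = 424.
Then Pb = 515/3 − (1/6)·424 = 101 and Ps = 14.5 + 0.3125·424 = 147.
The subsidy expands output by 424 − 328 = 96 past the efficient level; on those units the gap between marginal cost and willingness to pay runs from 0 up to 46.
DWL = ½ × 46 × 96 = 2208.

Deadweight loss = $2208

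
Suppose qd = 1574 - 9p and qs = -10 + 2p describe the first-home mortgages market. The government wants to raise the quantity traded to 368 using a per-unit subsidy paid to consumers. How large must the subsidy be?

At q = 368, invert demand for the buyer price: pb = (1574 − 368)/9 = 134; invert supply for the seller price: ps = (368 − (-10))/2 = 189.
The subsidy must fill the gap: s = ps − pb = 189 − 134 = 55.

Required subsidy s = 55 per unit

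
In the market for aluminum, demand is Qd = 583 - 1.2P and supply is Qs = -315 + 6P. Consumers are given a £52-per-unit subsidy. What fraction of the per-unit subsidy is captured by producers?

Pre-subsidy: 583 - 1.2P = -315 + 6P gives P* = 2245/18, Q* = 1300/3.
With the rebate, buyers effectively pay Pb = Ps − 52, where Ps is the price sellers receive.
Demand in terms of Ps becomes Qd = 583 − 1.2(Ps − 52) = 645.4 - 1.2Ps. Setting this equal to supply: 645.4 - 1.2Ps = -315 + 6Ps, so Ps = 2401/18.
Buyers pay Pb = 2401/18 − 52 = 1465/18; Q' = -315 + 6·(2401/18) = 1456/3.
Buyers' price falls by P* − Pb = 2245/18 − 1465/18 = 130/3; sellers' price rises by Ps − P* = 2401/18 − 2245/18 = 26/3.
So producers capture (26/3)/52 = 1/6 of each unit of subsidy.

Producer share = 1/6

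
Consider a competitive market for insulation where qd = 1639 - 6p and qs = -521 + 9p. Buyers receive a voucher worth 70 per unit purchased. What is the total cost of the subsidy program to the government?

Pre-subsidy: 1639 - 6p = -521 + 9p gives p* = 144, q* = 775.
With the rebate, buyers effectively pay pb = ps − 70, where ps is the price sellers receive.
Demand in terms of ps becomes qd = 1639 − 6(ps − 70) = 2059 - 6ps. Setting this equal to supply: 2059 - 6ps = -521 + 9ps, so ps = 172.
Buyers pay pb = 172 − 70 = 102; q' = -521 + 9·172 = 1027.
Government outlay = subsidy × quantity = 70 × 1027 = 71890.

Government cost = 71890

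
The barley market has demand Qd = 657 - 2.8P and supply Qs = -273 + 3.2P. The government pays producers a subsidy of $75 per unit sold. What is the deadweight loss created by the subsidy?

Pre-subsidy: 657 - 2.8P = -273 + 3.2P gives P* = 155, Q* = 223.
With the subsidy, sellers receive Ps = Pb + 75 for each unit, where Pb is the price buyers pay.
Supply in terms of Pb becomes Qs = -273 + 3.2(Pb + 75) = -33 + 3.2Pb. Setting this equal to demand: 657 - 2.8Pb = -33 + 3.2Pb, so Pb = 115.
Sellers receive Ps = 115 + 75 = 190; Q' = 657 − 2.8·115 = 335.
The subsidy expands output by 335 − 223 = 112 past the efficient level; on those units the gap between marginal cost and willingness to pay runs from 0 up to 75.
DWL = ½ × 75 × 112 = 4200.

Deadweight loss = $4200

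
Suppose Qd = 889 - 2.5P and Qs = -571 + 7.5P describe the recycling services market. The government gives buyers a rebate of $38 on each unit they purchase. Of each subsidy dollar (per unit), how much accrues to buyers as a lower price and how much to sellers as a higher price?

Pre-subsidy: 889 - 2.5P = -571 + 7.5P gives P* = 146, Q* = 524.
With the rebate, buyers effectively pay Pb = Ps − 38, where Ps is the price sellers receive.
Demand in terms of Ps becomes Qd = 889 − 2.5(Ps − 38) = 984 - 2.5Ps. Setting this equal to supply: 984 - 2.5Ps = -571 + 7.5Ps, so Ps = 155.5.
Buyers pay Pb = 155.5 − 38 = 117.5; Q' = -571 + 7.5·155.5 = 595.25.
Buyers' price falls by P* − Pb = 146 − 117.5 = 28.5; sellers' price rises by Ps − P* = 155.5 − 146 = 9.5.

Buyers gain $28.5 per unit; sellers gain $9.5 per unit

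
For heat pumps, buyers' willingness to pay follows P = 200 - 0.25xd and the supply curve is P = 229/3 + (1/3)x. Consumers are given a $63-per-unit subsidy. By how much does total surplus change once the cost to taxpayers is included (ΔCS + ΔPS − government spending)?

Net change in total surplus = -$3402

Pre-subsidy: 200 - 0.25x = 229/3 + (1/3)x gives x* = 212 and P* = 147.
With the rebate, buyers effectively pay Pb = Ps − 63, where Ps is the price sellers receive.
On the curves, Pb = 200 - 0.25x and Ps = 229/3 + (1/3)x; the wedge Ps − Pb = 63 gives 229/3 + (1/3)x − (200 - 0.25x) = 63, so x' = 320.
Then Pb = 200 − 0.25·320 = 120 and Ps = 229/3 + (1/3)·320 = 183.
ΔCS = ½(212 + 320)(147 − 120) = 7182; ΔPS = ½(212 + 320)(183 − 147) = 9576.
Government spending = 63 × 320 = 20160.
Net change = 7182 + 9576 − 20160 = -3402. The loss equals the DWL triangle ½·63·108.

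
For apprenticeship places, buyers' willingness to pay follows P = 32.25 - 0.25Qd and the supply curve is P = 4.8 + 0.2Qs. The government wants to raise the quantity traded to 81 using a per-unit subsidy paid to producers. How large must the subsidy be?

At Q = 81, from the demand curve buyers pay Pb = 32.25 − 0.25·81 = 12; from the supply curve sellers need Ps = 4.8 + 0.2·81 = 21.
The subsidy must fill the gap: s = Ps − Pb = 21 − 12 = 9.

Required subsidy s = 9 per unit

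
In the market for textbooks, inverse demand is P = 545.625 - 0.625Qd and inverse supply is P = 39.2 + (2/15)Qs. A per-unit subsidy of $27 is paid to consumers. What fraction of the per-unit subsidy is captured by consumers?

Consumer share = 75/91

Pre-subsidy: 545.625 - 0.625Q = 39.2 + (2/15)Q gives Q* = 60771/91 and P* = 11670/91.
With the rebate, buyers effectively pay Pb = Ps − 27, where Ps is the price sellers receive.
On the curves, Pb = 545.625 - 0.625Q and Ps = 39.2 + (2/15)Q; the wedge Ps − Pb = 27 gives 39.2 + (2/15)Q − (545.625 - 0.625Q) = 27, so Q' = 64011/91.
Then Pb = 545.625 − 0.625·(64011/91) = 9645/91 and Ps = 39.2 + (2/15)·(64011/91) = 12102/91.
Buyers' price falls by P* − Pb = 11670/91 − 9645/91 = 2025/91; sellers' price rises by Ps − P* = 12102/91 − 11670/91 = 432/91.
So consumers capture (2025/91)/27 = 75/91 of each unit of subsidy.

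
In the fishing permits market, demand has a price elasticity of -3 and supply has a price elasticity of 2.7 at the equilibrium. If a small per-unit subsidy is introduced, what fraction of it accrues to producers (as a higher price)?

For a small subsidy around the equilibrium, the benefit split depends on the relative slopes, which at a point are proportional to the elasticities.
Buyer share = εs/(εs + |εd|) = 2.7/(2.7 + 3) = 9/19; seller share = |εd|/(εs + |εd|) = 10/19.
So producers capture 10/19 of the subsidy.

Producer share = 10/19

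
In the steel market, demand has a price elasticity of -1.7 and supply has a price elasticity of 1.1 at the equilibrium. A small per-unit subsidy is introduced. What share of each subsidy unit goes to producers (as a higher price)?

For a small subsidy around the equilibrium, the benefit split depends on the relative slopes, which at a point are proportional to the elasticities.
Buyer share = εs/(εs + |εd|) = 1.1/(1.1 + 1.7) = 11/28; seller share = |εd|/(εs + |εd|) = 17/28.
So producers capture 17/28 of the subsidy.

Producer share = 17/28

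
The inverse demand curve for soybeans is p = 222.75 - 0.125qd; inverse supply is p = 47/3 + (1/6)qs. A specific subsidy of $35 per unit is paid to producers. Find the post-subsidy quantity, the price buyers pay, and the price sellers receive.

q' = 830; buyers pay $119; sellers receive $154

Pre-subsidy: 222.75 - 0.125q = 47/3 + (1/6)q gives q* = 710 and p* = 134.
With the subsidy, sellers receive ps = pb + 35 for each unit, where pb is the price buyers pay.
On the curves, pb = 222.75 - 0.125q and ps = 47/3 + (1/6)q; the wedge ps − pb = 35 gives 47/3 + (1/6)q − (222.75 - 0.125q) = 35, so q' = 830.
Then pb = 222.75 − 0.125·830 = 119 and ps = 47/3 + (1/6)·830 = 154.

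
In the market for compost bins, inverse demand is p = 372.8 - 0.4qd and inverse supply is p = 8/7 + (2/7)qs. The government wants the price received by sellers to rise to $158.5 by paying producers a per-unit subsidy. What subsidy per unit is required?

Required subsidy s = $6 per unit

At a seller price of 158.5, quantity supplied is -4 + 3.5·158.5 = 550.75.
Buyers absorb 550.75 only when they pay pb = 372.8 − 0.4·550.75 = 152.5.
s = ps − pb = 158.5 − 152.5 = 6.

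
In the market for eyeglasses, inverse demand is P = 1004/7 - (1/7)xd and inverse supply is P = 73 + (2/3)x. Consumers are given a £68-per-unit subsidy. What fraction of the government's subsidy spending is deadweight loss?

DWL / government spending = 14/57

Pre-subsidy: 1004/7 - (1/7)x = 73 + (2/3)x gives x* = 87 and P* = 131.
With the rebate, buyers effectively pay Pb = Ps − 68, where Ps is the price sellers receive.
On the curves, Pb = 1004/7 - (1/7)x and Ps = 73 + (2/3)x; the wedge Ps − Pb = 68 gives 73 + (2/3)x − (1004/7 - (1/7)x) = 68, so x' = 171.
Then Pb = 1004/7 − (1/7)·171 = 119 and Ps = 73 + (2/3)·171 = 187.
ΔCS = ½(87 + 171)(131 − 119) = 1548; ΔPS = ½(87 + 171)(187 − 131) = 7224.
Government spending = 68 × 171 = 11628.
DWL = ½ × 68 × (171 − 87) = 2856; fraction = 2856 / 11628 = 14/57.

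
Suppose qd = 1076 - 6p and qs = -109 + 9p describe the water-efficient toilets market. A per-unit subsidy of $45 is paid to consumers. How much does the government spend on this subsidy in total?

Government cost = $34380

Pre-subsidy: 1076 - 6p = -109 + 9p gives p* = 79, q* = 602.
With the rebate, buyers effectively pay pb = ps − 45, where ps is the price sellers receive.
Demand in terms of ps becomes qd = 1076 − 6(ps − 45) = 1346 - 6ps. Setting this equal to supply: 1346 - 6ps = -109 + 9ps, so ps = 97.
Buyers pay pb = 97 − 45 = 52; q' = -109 + 9·97 = 764.
Government outlay = subsidy × quantity = 45 × 764 = 34380.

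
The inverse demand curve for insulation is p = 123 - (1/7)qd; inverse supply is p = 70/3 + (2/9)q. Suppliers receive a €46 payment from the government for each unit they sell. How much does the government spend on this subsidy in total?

Government cost = €18354

Pre-subsidy: 123 - (1/7)q = 70/3 + (2/9)q gives q* = 273 and p* = 84.
With the subsidy, sellers receive ps = pb + 46 for each unit, where pb is the price buyers pay.
On the curves, pb = 123 - (1/7)q and ps = 70/3 + (2/9)q; the wedge ps − pb = 46 gives 70/3 + (2/9)q − (123 - (1/7)q) = 46, so q' = 399.
Then pb = 123 − (1/7)·399 = 66 and ps = 70/3 + (2/9)·399 = 112.
Government outlay = subsidy × quantity = 46 × 399 = 18354.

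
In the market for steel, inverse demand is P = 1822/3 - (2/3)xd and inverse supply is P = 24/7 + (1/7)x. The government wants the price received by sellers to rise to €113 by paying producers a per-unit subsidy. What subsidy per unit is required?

At a seller price of 113, quantity supplied is -24 + 7·113 = 767.
Buyers absorb 767 only when they pay Pb = 1822/3 − (2/3)·767 = 96.
s = Ps − Pb = 113 − 96 = 17.

Required subsidy s = €17 per unit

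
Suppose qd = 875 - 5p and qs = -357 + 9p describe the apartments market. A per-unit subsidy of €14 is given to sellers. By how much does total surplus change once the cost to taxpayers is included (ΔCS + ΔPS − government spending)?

Pre-subsidy: 875 - 5p = -357 + 9p gives p* = 88, q* = 435.
With the subsidy, sellers receive ps = pb + 14 for each unit, where pb is the price buyers pay.
Supply in terms of pb becomes qs = -357 + 9(pb + 14) = -231 + 9pb. Setting this equal to demand: 875 - 5pb = -231 + 9pb, so pb = 79.
Sellers receive ps = 79 + 14 = 93; q' = 875 − 5·79 = 480.
ΔCS = ½(435 + 480)(88 − 79) = 4117.5; ΔPS = ½(435 + 480)(93 − 88) = 2287.5.
Government spending = 14 × 480 = 6720.
Net change = 4117.5 + 2287.5 − 6720 = -315. The loss equals the DWL triangle ½·14·45.

Net change in total surplus = -€315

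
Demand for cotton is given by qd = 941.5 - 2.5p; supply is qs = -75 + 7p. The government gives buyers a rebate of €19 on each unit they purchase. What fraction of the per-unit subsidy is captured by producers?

Producer share = 5/19

Pre-subsidy: 941.5 - 2.5p = -75 + 7p gives p* = 107, q* = 674.
With the rebate, buyers effectively pay pb = ps − 19, where ps is the price sellers receive.
Demand in terms of ps becomes qd = 941.5 − 2.5(ps − 19) = 989 - 2.5ps. Setting this equal to supply: 989 - 2.5ps = -75 + 7ps, so ps = 112.
Buyers pay pb = 112 − 19 = 93; q' = -75 + 7·112 = 709.
Buyers' price falls by p* − pb = 107 − 93 = 14; sellers' price rises by ps − p* = 112 − 107 = 5.
So producers capture 5/19 = 5/19 of each unit of subsidy.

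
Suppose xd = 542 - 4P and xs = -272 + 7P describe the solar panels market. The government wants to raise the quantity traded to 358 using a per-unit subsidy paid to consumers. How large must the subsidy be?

Required subsidy s = 44 per unit

At x = 358, invert demand for the buyer price: Pb = (542 − 358)/4 = 46; invert supply for the seller price: Ps = (358 − (-272))/7 = 90.
The subsidy must fill the gap: s = Ps − Pb = 90 − 46 = 44.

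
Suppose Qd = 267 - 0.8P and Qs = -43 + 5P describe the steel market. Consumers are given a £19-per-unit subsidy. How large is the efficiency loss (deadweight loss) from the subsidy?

Deadweight loss = 3610/29

Pre-subsidy: 267 - 0.8P = -43 + 5P gives P* = 1550/29, Q* = 6503/29.
With the rebate, buyers effectively pay Pb = Ps − 19, where Ps is the price sellers receive.
Demand in terms of Ps becomes Qd = 267 − 0.8(Ps − 19) = 282.2 - 0.8Ps. Setting this equal to supply: 282.2 - 0.8Ps = -43 + 5Ps, so Ps = 1626/29.
Buyers pay Pb = 1626/29 − 19 = 1075/29; Q' = -43 + 5·(1626/29) = 6883/29.
The subsidy expands output by 6883/29 − 6503/29 = 380/29 past the efficient level; on those units the gap between marginal cost and willingness to pay runs from 0 up to 19.
DWL = ½ × 19 × 380/29 = 3610/29.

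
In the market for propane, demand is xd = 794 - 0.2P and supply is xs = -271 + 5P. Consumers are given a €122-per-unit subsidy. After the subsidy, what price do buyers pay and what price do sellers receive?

Buyers pay €87.5; sellers receive €209.5

Pre-subsidy: 794 - 0.2P = -271 + 5P gives P* = 5325/26, x* = 19579/26.
With the rebate, buyers effectively pay Pb = Ps − 122, where Ps is the price sellers receive.
Demand in terms of Ps becomes xd = 794 − 0.2(Ps − 122) = 818.4 - 0.2Ps. Setting this equal to supply: 818.4 - 0.2Ps = -271 + 5Ps, so Ps = 209.5.
Buyers pay Pb = 209.5 − 122 = 87.5; x' = -271 + 5·209.5 = 776.5.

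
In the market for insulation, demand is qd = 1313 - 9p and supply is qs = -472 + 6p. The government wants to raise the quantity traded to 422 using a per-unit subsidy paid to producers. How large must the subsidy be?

At q = 422, invert demand for the buyer price: pb = (1313 − 422)/9 = 99; invert supply for the seller price: ps = (422 − (-472))/6 = 149.
The subsidy must fill the gap: s = ps − pb = 149 − 99 = 50.

Required subsidy s = 50 per unit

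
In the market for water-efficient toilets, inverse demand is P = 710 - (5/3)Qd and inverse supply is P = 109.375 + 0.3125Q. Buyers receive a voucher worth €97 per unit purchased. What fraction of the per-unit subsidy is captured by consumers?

Consumer share = 16/19

Pre-subsidy: 710 - (5/3)Q = 109.375 + 0.3125Q gives Q* = 5766/19 and P* = 3880/19.
With the rebate, buyers effectively pay Pb = Ps − 97, where Ps is the price sellers receive.
On the curves, Pb = 710 - (5/3)Q and Ps = 109.375 + 0.3125Q; the wedge Ps − Pb = 97 gives 109.375 + 0.3125Q − (710 - (5/3)Q) = 97, so Q' = 33486/95.
Then Pb = 710 − (5/3)·(33486/95) = 2328/19 and Ps = 109.375 + 0.3125·(33486/95) = 4171/19.
Buyers' price falls by P* − Pb = 3880/19 − 2328/19 = 1552/19; sellers' price rises by Ps − P* = 4171/19 − 3880/19 = 291/19.
So consumers capture (1552/19)/97 = 16/19 of each unit of subsidy.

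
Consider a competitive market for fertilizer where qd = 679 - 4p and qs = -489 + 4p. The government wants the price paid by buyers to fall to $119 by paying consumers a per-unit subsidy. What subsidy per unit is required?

At a buyer price of 119, quantity demanded is 679 − 4·119 = 203.
Sellers supply 203 only when they receive ps with -489 + 4·ps = 203, i.e. ps = 173.
s = ps − pb = 173 − 119 = 54.

Required subsidy s = $54 per unit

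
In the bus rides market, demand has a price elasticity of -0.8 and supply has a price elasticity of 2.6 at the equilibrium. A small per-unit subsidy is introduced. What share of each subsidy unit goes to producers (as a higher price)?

For a small subsidy around the equilibrium, the benefit split depends on the relative slopes, which at a point are proportional to the elasticities.
Buyer share = εs/(εs + |εd|) = 2.6/(2.6 + 0.8) = 13/17; seller share = |εd|/(εs + |εd|) = 4/17.
So producers capture 4/17 of the subsidy.

Producer share = 4/17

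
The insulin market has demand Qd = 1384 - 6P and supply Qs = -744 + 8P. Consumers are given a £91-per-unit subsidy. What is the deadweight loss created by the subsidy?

Deadweight loss = £14196

Pre-subsidy: 1384 - 6P = -744 + 8P gives P* = 152, Q* = 472.
With the rebate, buyers effectively pay Pb = Ps − 91, where Ps is the price sellers receive.
Demand in terms of Ps becomes Qd = 1384 − 6(Ps − 91) = 1930 - 6Ps. Setting this equal to supply: 1930 - 6Ps = -744 + 8Ps, so Ps = 191.
Buyers pay Pb = 191 − 91 = 100; Q' = -744 + 8·191 = 784.
The subsidy expands output by 784 − 472 = 312 past the efficient level; on those units the gap between marginal cost and willingness to pay runs from 0 up to 91.
DWL = ½ × 91 × 312 = 14196.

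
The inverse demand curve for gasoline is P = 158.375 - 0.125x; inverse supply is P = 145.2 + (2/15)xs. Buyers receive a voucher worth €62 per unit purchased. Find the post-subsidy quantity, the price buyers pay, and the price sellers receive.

x' = 291; buyers pay €122; sellers receive €184

Pre-subsidy: 158.375 - 0.125x = 145.2 + (2/15)x gives x* = 51 and P* = 152.
With the rebate, buyers effectively pay Pb = Ps − 62, where Ps is the price sellers receive.
On the curves, Pb = 158.375 - 0.125x and Ps = 145.2 + (2/15)x; the wedge Ps − Pb = 62 gives 145.2 + (2/15)x − (158.375 - 0.125x) = 62, so x' = 291.
Then Pb = 158.375 − 0.125·291 = 122 and Ps = 145.2 + (2/15)·291 = 184.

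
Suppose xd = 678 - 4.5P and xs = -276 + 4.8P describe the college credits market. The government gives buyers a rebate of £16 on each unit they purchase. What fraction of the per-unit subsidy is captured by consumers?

Consumer share = 16/31

Pre-subsidy: 678 - 4.5P = -276 + 4.8P gives P* = 3180/31, x* = 6708/31.
With the rebate, buyers effectively pay Pb = Ps − 16, where Ps is the price sellers receive.
Demand in terms of Ps becomes xd = 678 − 4.5(Ps − 16) = 750 - 4.5Ps. Setting this equal to supply: 750 - 4.5Ps = -276 + 4.8Ps, so Ps = 3420/31.
Buyers pay Pb = 3420/31 − 16 = 2924/31; x' = -276 + 4.8·(3420/31) = 7860/31.
Buyers' price falls by P* − Pb = 3180/31 − 2924/31 = 256/31; sellers' price rises by Ps − P* = 3420/31 − 3180/31 = 240/31.
So consumers capture (256/31)/16 = 16/31 of each unit of subsidy.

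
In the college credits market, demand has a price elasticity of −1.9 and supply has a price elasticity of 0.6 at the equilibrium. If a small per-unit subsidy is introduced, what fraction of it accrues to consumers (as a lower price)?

Consumer share = 0.24

For a small subsidy around the equilibrium, the benefit split depends on the relative slopes, which at a point are proportional to the elasticities.
Buyer share = εs/(εs + |εd|) = 0.6/(0.6 + 1.9) = 0.24; seller share = |εd|/(εs + |εd|) = 0.76.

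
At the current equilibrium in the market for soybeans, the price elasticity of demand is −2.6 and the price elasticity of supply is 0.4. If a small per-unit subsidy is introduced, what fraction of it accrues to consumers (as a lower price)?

Consumer share = 2/15

For a small subsidy around the equilibrium, the benefit split depends on the relative slopes, which at a point are proportional to the elasticities.
Buyer share = εs/(εs + |εd|) = 0.4/(0.4 + 2.6) = 2/15; seller share = |εd|/(εs + |εd|) = 13/15.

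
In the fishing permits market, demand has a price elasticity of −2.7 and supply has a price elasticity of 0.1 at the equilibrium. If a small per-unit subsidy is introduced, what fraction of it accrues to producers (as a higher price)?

Producer share = 27/28

For a small subsidy around the equilibrium, the benefit split depends on the relative slopes, which at a point are proportional to the elasticities.
Buyer share = εs/(εs + |εd|) = 0.1/(0.1 + 2.7) = 1/28; seller share = |εd|/(εs + |εd|) = 27/28.
So producers capture 27/28 of the subsidy.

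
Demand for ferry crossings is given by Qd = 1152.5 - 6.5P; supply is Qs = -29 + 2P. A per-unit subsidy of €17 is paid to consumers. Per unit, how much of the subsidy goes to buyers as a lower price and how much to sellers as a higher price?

Buyers gain €4 per unit; sellers gain €13 per unit

Pre-subsidy: 1152.5 - 6.5P = -29 + 2P gives P* = 139, Q* = 249.
With the rebate, buyers effectively pay Pb = Ps − 17, where Ps is the price sellers receive.
Demand in terms of Ps becomes Qd = 1152.5 − 6.5(Ps − 17) = 1263 - 6.5Ps. Setting this equal to supply: 1263 - 6.5Ps = -29 + 2Ps, so Ps = 152.
Buyers pay Pb = 152 − 17 = 135; Q' = -29 + 2·152 = 275.
Buyers' price falls by P* − Pb = 139 − 135 = 4; sellers' price rises by Ps − P* = 152 − 139 = 13.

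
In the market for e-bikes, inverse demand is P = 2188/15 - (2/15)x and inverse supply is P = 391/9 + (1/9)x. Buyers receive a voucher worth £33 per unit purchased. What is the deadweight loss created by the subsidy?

Pre-subsidy: 2188/15 - (2/15)x = 391/9 + (1/9)x gives x* = 419 and P* = 90.
With the rebate, buyers effectively pay Pb = Ps − 33, where Ps is the price sellers receive.
On the curves, Pb = 2188/15 - (2/15)x and Ps = 391/9 + (1/9)x; the wedge Ps − Pb = 33 gives 391/9 + (1/9)x − (2188/15 - (2/15)x) = 33, so x' = 554.
Then Pb = 2188/15 − (2/15)·554 = 72 and Ps = 391/9 + (1/9)·554 = 105.
The subsidy expands output by 554 − 419 = 135 past the efficient level; on those units the gap between marginal cost and willingness to pay runs from 0 up to 33.
DWL = ½ × 33 × 135 = 2227.5.

Deadweight loss = £2227.5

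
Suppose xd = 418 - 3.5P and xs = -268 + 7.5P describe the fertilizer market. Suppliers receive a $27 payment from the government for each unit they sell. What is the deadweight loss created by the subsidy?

Pre-subsidy: 418 - 3.5P = -268 + 7.5P gives P* = 686/11, x* = 2197/11.
With the subsidy, sellers receive Ps = Pb + 27 for each unit, where Pb is the price buyers pay.
Supply in terms of Pb becomes xs = -268 + 7.5(Pb + 27) = -65.5 + 7.5Pb. Setting this equal to demand: 418 - 3.5Pb = -65.5 + 7.5Pb, so Pb = 967/22.
Sellers receive Ps = 967/22 + 27 = 1561/22; x' = 418 − 3.5·(967/22) = 11623/44.
The subsidy expands output by 11623/44 − 2197/11 = 2835/44 past the efficient level; on those units the gap between marginal cost and willingness to pay runs from 0 up to 27.
DWL = ½ × 27 × 2835/44 = 76545/88.

Deadweight loss = 76545/88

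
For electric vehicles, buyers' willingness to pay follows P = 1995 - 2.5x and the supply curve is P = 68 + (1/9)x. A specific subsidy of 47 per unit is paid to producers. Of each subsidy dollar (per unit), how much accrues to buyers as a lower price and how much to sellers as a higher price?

Buyers gain 45 per unit; sellers gain 2 per unit

Pre-subsidy: 1995 - 2.5x = 68 + (1/9)x gives x* = 738 and P* = 150.
With the subsidy, sellers receive Ps = Pb + 47 for each unit, where Pb is the price buyers pay.
On the curves, Pb = 1995 - 2.5x and Ps = 68 + (1/9)x; the wedge Ps − Pb = 47 gives 68 + (1/9)x − (1995 - 2.5x) = 47, so x' = 756.
Then Pb = 1995 − 2.5·756 = 105 and Ps = 68 + (1/9)·756 = 152.
Buyers' price falls by P* − Pb = 150 − 105 = 45; sellers' price rises by Ps − P* = 152 − 150 = 2.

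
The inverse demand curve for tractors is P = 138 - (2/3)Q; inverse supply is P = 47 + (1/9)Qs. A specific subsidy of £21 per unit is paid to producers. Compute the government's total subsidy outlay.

Government cost = £3024

Pre-subsidy: 138 - (2/3)Q = 47 + (1/9)Q gives Q* = 117 and P* = 60.
With the subsidy, sellers receive Ps = Pb + 21 for each unit, where Pb is the price buyers pay.
On the curves, Pb = 138 - (2/3)Q and Ps = 47 + (1/9)Q; the wedge Ps − Pb = 21 gives 47 + (1/9)Q − (138 - (2/3)Q) = 21, so Q' = 144.
Then Pb = 138 − (2/3)·144 = 42 and Ps = 47 + (1/9)·144 = 63.
Government outlay = subsidy × quantity = 21 × 144 = 3024.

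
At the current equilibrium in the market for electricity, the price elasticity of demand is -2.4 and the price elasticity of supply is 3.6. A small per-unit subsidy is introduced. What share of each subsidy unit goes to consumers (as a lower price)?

Consumer share = 0.6

For a small subsidy around the equilibrium, the benefit split depends on the relative slopes, which at a point are proportional to the elasticities.
Buyer share = εs/(εs + |εd|) = 3.6/(3.6 + 2.4) = 0.6; seller share = |εd|/(εs + |εd|) = 0.4.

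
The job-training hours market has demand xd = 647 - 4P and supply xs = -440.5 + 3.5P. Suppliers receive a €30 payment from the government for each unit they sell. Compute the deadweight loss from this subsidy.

Pre-subsidy: 647 - 4P = -440.5 + 3.5P gives P* = 145, x* = 67.
With the subsidy, sellers receive Ps = Pb + 30 for each unit, where Pb is the price buyers pay.
Supply in terms of Pb becomes xs = -440.5 + 3.5(Pb + 30) = -335.5 + 3.5Pb. Setting this equal to demand: 647 - 4Pb = -335.5 + 3.5Pb, so Pb = 131.
Sellers receive Ps = 131 + 30 = 161; x' = 647 − 4·131 = 123.
The subsidy expands output by 123 − 67 = 56 past the efficient level; on those units the gap between marginal cost and willingness to pay runs from 0 up to 30.
DWL = ½ × 30 × 56 = 840.

Deadweight loss = €840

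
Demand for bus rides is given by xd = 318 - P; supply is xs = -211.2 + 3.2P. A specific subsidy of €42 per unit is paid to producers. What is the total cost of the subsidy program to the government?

Government cost = €9408

Pre-subsidy: 318 - P = -211.2 + 3.2P gives P* = 126, x* = 192.
With the subsidy, sellers receive Ps = Pb + 42 for each unit, where Pb is the price buyers pay.
Supply in terms of Pb becomes xs = -211.2 + 3.2(Pb + 42) = -76.8 + 3.2Pb. Setting this equal to demand: 318 - Pb = -76.8 + 3.2Pb, so Pb = 94.
Sellers receive Ps = 94 + 42 = 136; x' = 318 − 1·94 = 224.
Government outlay = subsidy × quantity = 42 × 224 = 9408.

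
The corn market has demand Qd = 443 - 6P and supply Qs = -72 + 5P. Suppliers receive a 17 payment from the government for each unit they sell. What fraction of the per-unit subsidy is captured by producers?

Producer share = 6/11

Pre-subsidy: 443 - 6P = -72 + 5P gives P* = 515/11, Q* = 1783/11.
With the subsidy, sellers receive Ps = Pb + 17 for each unit, where Pb is the price buyers pay.
Supply in terms of Pb becomes Qs = -72 + 5(Pb + 17) = 13 + 5Pb. Setting this equal to demand: 443 - 6Pb = 13 + 5Pb, so Pb = 430/11.
Sellers receive Ps = 430/11 + 17 = 617/11; Q' = 443 − 6·(430/11) = 2293/11.
Buyers' price falls by P* − Pb = 515/11 − 430/11 = 85/11; sellers' price rises by Ps − P* = 617/11 − 515/11 = 102/11.
So producers capture (102/11)/17 = 6/11 of each unit of subsidy.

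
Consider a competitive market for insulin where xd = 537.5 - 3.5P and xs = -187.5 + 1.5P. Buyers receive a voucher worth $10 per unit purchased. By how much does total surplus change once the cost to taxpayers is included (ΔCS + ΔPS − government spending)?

Net change in total surplus = -$52.5

Pre-subsidy: 537.5 - 3.5P = -187.5 + 1.5P gives P* = 145, x* = 30.
With the rebate, buyers effectively pay Pb = Ps − 10, where Ps is the price sellers receive.
Demand in terms of Ps becomes xd = 537.5 − 3.5(Ps − 10) = 572.5 - 3.5Ps. Setting this equal to supply: 572.5 - 3.5Ps = -187.5 + 1.5Ps, so Ps = 152.
Buyers pay Pb = 152 − 10 = 142; x' = -187.5 + 1.5·152 = 40.5.
ΔCS = ½(30 + 40.5)(145 − 142) = 105.75; ΔPS = ½(30 + 40.5)(152 − 145) = 246.75.
Government spending = 10 × 40.5 = 405.
Net change = 105.75 + 246.75 − 405 = -52.5. The loss equals the DWL triangle ½·10·10.5.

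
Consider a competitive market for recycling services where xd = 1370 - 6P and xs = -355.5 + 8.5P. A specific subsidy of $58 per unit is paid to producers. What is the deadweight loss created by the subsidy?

Deadweight loss = $5916

Pre-subsidy: 1370 - 6P = -355.5 + 8.5P gives P* = 119, x* = 656.
With the subsidy, sellers receive Ps = Pb + 58 for each unit, where Pb is the price buyers pay.
Supply in terms of Pb becomes xs = -355.5 + 8.5(Pb + 58) = 137.5 + 8.5Pb. Setting this equal to demand: 1370 - 6Pb = 137.5 + 8.5Pb, so Pb = 85.
Sellers receive Ps = 85 + 58 = 143; x' = 1370 − 6·85 = 860.
The subsidy expands output by 860 − 656 = 204 past the efficient level; on those units the gap between marginal cost and willingness to pay runs from 0 up to 58.
DWL = ½ × 58 × 204 = 5916.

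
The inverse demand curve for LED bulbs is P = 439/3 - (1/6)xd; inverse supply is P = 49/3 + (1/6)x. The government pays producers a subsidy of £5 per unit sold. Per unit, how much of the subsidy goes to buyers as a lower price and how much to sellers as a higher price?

Pre-subsidy: 439/3 - (1/6)x = 49/3 + (1/6)x gives x* = 390 and P* = 244/3.
With the subsidy, sellers receive Ps = Pb + 5 for each unit, where Pb is the price buyers pay.
On the curves, Pb = 439/3 - (1/6)x and Ps = 49/3 + (1/6)x; the wedge Ps − Pb = 5 gives 49/3 + (1/6)x − (439/3 - (1/6)x) = 5, so x' = 405.
Then Pb = 439/3 − (1/6)·405 = 473/6 and Ps = 49/3 + (1/6)·405 = 503/6.
Buyers' price falls by P* − Pb = 244/3 − 473/6 = 2.5; sellers' price rises by Ps − P* = 503/6 − 244/3 = 2.5.

Buyers gain £2.5 per unit; sellers gain £2.5 per unit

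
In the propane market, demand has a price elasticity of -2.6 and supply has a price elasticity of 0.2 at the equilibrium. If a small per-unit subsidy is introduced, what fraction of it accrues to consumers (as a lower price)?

For a small subsidy around the equilibrium, the benefit split depends on the relative slopes, which at a point are proportional to the elasticities.
Buyer share = εs/(εs + |εd|) = 0.2/(0.2 + 2.6) = 1/14; seller share = |εd|/(εs + |εd|) = 13/14.

Consumer share = 1/14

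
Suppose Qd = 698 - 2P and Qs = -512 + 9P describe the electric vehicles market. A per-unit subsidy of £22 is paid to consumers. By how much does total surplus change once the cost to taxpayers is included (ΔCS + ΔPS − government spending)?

Net change in total surplus = -£396

Pre-subsidy: 698 - 2P = -512 + 9P gives P* = 110, Q* = 478.
With the rebate, buyers effectively pay Pb = Ps − 22, where Ps is the price sellers receive.
Demand in terms of Ps becomes Qd = 698 − 2(Ps − 22) = 742 - 2Ps. Setting this equal to supply: 742 - 2Ps = -512 + 9Ps, so Ps = 114.
Buyers pay Pb = 114 − 22 = 92; Q' = -512 + 9·114 = 514.
ΔCS = ½(478 + 514)(110 − 92) = 8928; ΔPS = ½(478 + 514)(114 − 110) = 1984.
Government spending = 22 × 514 = 11308.
Net change = 8928 + 1984 − 11308 = -396. The loss equals the DWL triangle ½·22·36.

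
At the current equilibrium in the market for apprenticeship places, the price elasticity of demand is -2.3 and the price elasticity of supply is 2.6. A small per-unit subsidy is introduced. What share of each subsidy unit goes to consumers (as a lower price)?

For a small subsidy around the equilibrium, the benefit split depends on the relative slopes, which at a point are proportional to the elasticities.
Buyer share = εs/(εs + |εd|) = 2.6/(2.6 + 2.3) = 26/49; seller share = |εd|/(εs + |εd|) = 23/49.

Consumer share = 26/49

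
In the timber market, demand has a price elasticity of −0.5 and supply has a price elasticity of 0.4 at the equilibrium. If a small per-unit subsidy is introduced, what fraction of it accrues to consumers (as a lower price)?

Consumer share = 4/9

For a small subsidy around the equilibrium, the benefit split depends on the relative slopes, which at a point are proportional to the elasticities.
Buyer share = εs/(εs + |εd|) = 0.4/(0.4 + 0.5) = 4/9; seller share = |εd|/(εs + |εd|) = 5/9.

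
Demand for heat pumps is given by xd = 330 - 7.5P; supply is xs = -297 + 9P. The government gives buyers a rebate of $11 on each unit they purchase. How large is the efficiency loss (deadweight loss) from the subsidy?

Deadweight loss = $247.5

Pre-subsidy: 330 - 7.5P = -297 + 9P gives P* = 38, x* = 45.
With the rebate, buyers effectively pay Pb = Ps − 11, where Ps is the price sellers receive.
Demand in terms of Ps becomes xd = 330 − 7.5(Ps − 11) = 412.5 - 7.5Ps. Setting this equal to supply: 412.5 - 7.5Ps = -297 + 9Ps, so Ps = 43.
Buyers pay Pb = 43 − 11 = 32; x' = -297 + 9·43 = 90.
The subsidy expands output by 90 − 45 = 45 past the efficient level; on those units the gap between marginal cost and willingness to pay runs from 0 up to 11.
DWL = ½ × 11 × 45 = 247.5.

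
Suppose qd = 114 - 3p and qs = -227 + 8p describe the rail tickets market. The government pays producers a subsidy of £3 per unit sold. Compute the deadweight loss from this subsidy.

Deadweight loss = 108/11

Pre-subsidy: 114 - 3p = -227 + 8p gives p* = 31, q* = 21.
With the subsidy, sellers receive ps = pb + 3 for each unit, where pb is the price buyers pay.
Supply in terms of pb becomes qs = -227 + 8(pb + 3) = -203 + 8pb. Setting this equal to demand: 114 - 3pb = -203 + 8pb, so pb = 317/11.
Sellers receive ps = 317/11 + 3 = 350/11; q' = 114 − 3·(317/11) = 303/11.
The subsidy expands output by 303/11 − 21 = 72/11 past the efficient level; on those units the gap between marginal cost and willingness to pay runs from 0 up to 3.
DWL = ½ × 3 × 72/11 = 108/11.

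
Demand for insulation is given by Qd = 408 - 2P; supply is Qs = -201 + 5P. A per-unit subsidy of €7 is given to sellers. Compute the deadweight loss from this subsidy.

Deadweight loss = €35

Pre-subsidy: 408 - 2P = -201 + 5P gives P* = 87, Q* = 234.
With the subsidy, sellers receive Ps = Pb + 7 for each unit, where Pb is the price buyers pay.
Supply in terms of Pb becomes Qs = -201 + 5(Pb + 7) = -166 + 5Pb. Setting this equal to demand: 408 - 2Pb = -166 + 5Pb, so Pb = 82.
Sellers receive Ps = 82 + 7 = 89; Q' = 408 − 2·82 = 244.
The subsidy expands output by 244 − 234 = 10 past the efficient level; on those units the gap between marginal cost and willingness to pay runs from 0 up to 7.
DWL = ½ × 7 × 10 = 35.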